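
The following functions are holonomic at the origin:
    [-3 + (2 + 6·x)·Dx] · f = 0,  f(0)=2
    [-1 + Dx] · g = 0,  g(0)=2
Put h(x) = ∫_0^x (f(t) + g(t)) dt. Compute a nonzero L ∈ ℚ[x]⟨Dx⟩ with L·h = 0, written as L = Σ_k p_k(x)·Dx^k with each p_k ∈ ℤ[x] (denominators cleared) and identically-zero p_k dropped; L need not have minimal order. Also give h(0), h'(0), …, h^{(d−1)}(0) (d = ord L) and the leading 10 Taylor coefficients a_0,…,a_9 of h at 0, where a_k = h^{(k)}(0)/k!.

f: a_k = 2, 3, -9/4, 27/8, -405/64, 1701/128, -15309/512, 72171/1024, -2814669/16384, 14073345/32768, …
g: a_k = 2, 2, 1, 1/3, 1/12, 1/60, 1/360, 1/2520, 1/20160, 1/181440, …
h₀=f+g: left-lcm gives L₀, ord ≤ 2.
h=∫₀ˣh₀: take L = L₀·Dx.
L = (15 + 18·x)·Dx + (-13 - 24·x - 36·x^2)·Dx^2 + (-2 + 6·x + 36·x^2)·Dx^3  (order 3).
h: a_k = 0, 4, 5/2, -5/12, 89/96, -1199/960, 25547/11520, -688841/161280, 22733993/2580480, -886620479/46448640, …
ICs: h(0) = 0, h′(0) = 4, h′′(0) = 5.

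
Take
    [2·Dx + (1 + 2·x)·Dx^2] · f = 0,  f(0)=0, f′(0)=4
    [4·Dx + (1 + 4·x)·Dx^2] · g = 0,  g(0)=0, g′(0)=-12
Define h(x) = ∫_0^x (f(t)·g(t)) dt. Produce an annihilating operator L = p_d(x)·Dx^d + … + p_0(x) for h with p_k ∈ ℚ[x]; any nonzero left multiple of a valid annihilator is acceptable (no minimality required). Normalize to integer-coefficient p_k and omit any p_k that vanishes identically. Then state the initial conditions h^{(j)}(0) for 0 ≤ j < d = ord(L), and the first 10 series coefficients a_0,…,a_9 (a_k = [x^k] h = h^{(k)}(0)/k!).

L = (160 + 768·x + 1024·x^2)·Dx^2 + (264 + 2144·x + 5760·x^2 + 5120·x^3)·Dx^3 + (64 + 720·x + 2976·x^2 + 5376·x^3 + 3584·x^4)·Dx^4 + (3 + 44·x + 252·x^2 + 704·x^3 + 960·x^4 + 512·x^5)·Dx^5  (order 5).
h: a_k = 0, 0, 0, -16, 36, -416/5, 208, -8384/15, 7968/5, -300032/63, …
ICs: h(0) = 0, h′(0) = 0, h′′(0) = 0, h′′′(0) = -96, h′′′′(0) = 864.

f: a_k = 0, 4, -4, 16/3, -8, 64/5, -64/3, 256/7, -64, 1024/9, …
g: a_k = 0, -12, 24, -64, 192, -3072/5, 2048, -49152/7, 24576, -262144/3, …
f·g: L₀ = L_f ⊗_s L_g, ord ≤ 2·2.
Integrate: L := L₀·Dx.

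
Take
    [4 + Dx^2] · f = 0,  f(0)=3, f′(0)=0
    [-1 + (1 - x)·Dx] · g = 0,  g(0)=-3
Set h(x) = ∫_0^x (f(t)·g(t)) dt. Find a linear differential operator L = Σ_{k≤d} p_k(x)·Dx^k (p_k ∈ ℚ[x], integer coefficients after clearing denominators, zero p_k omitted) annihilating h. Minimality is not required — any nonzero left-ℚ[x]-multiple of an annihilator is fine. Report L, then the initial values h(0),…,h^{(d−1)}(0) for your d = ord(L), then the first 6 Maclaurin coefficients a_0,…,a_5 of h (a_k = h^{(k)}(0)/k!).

f: a_k = 3, 0, -6, 0, 2, 0, …
g: a_k = -3, -3, -3, -3, -3, -3, …
f·g: L₀ = L_f ⊗_s L_g, ord ≤ 2·1.
h=∫h₀ ⇒ L = L₀·Dx.
L = (-4 + 4·x)·Dx + 2·Dx^2 + (-1 + x)·Dx^3  (order 3).
h: a_k = 0, -9, -9/2, 3, 9/4, 3/5, …
ICs: h(0) = 0, h′(0) = -9, h′′(0) = -9.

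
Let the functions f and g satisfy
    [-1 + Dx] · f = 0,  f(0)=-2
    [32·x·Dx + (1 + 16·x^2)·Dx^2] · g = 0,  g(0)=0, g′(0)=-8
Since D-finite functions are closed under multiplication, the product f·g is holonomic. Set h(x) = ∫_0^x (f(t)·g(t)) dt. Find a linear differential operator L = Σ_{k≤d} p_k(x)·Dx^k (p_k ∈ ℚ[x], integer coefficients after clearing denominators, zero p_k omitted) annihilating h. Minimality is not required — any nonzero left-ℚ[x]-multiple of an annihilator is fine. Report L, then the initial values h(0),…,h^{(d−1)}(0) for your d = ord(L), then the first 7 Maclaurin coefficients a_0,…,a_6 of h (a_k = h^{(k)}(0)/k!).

f: a_k = -2, -2, -1, -1/3, -1/12, -1/60, -1/360, …
g: a_k = 0, -8, 0, 128/3, 0, -2048/5, 0, …
h₀=f·g: eliminate ⇒ L₀, order ≤ 1·2.
Integrate: L := L₀·Dx.
L = (1 - 32·x + 16·x^2)·Dx + (-2 + 32·x - 32·x^2)·Dx^2 + (1 + 16·x^2)·Dx^3  (order 3).
h: a_k = 0, 0, 8, 16/3, -58/3, -248/15, 1943/15, …
ICs: h(0) = 0, h′(0) = 0, h′′(0) = 16.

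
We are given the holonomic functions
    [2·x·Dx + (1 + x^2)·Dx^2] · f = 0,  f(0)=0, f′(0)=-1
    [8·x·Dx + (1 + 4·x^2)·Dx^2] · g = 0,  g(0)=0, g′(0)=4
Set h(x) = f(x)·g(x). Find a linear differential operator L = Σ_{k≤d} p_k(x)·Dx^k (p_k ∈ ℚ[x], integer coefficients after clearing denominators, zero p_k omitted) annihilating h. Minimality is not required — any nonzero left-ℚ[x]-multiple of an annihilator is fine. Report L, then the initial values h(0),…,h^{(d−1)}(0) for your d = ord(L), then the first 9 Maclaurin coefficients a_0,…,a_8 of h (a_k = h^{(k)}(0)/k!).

f: a_k = 0, -1, 0, 1/3, 0, -1/5, 0, 1/7, 0, …
g: a_k = 0, 4, 0, -16/3, 0, 64/5, 0, -256/7, 0, …
Product ⇒ symmetric product L₀, ord ≤ 4.
L = (-96·x - 800·x^3 - 1024·x^5 + 640·x^7 + 1536·x^9)·Dx + (-20 - 412·x^2 - 1440·x^4 - 896·x^6 + 2240·x^8 + 2304·x^10)·Dx^2 + (-40·x - 280·x^3 - 480·x^5 + 272·x^7 + 1280·x^9 + 768·x^11)·Dx^3 + (-1 - 10·x^2 - 29·x^4 + 116·x^8 + 160·x^10 + 64·x^12)·Dx^4  (order 4).
h: a_k = 0, 0, -4, 0, 20/3, 0, -692/45, 0, 892/21, …
ICs: h(0) = 0, h′(0) = 0, h′′(0) = -8, h′′′(0) = 0.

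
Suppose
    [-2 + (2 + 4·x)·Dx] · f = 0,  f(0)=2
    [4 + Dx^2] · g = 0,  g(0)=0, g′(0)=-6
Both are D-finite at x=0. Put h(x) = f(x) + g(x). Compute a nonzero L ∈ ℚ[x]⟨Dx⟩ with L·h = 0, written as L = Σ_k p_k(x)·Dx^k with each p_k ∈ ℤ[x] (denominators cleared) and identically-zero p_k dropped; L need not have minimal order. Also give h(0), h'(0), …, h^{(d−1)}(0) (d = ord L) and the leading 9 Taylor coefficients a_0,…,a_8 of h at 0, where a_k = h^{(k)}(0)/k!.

L = (-28 - 64·x - 64·x^2) + (12 + 88·x + 192·x^2 + 128·x^3)·Dx + (-7 - 16·x - 16·x^2)·Dx^2 + (3 + 22·x + 48·x^2 + 32·x^3)·Dx^3  (order 3).
h: a_k = 2, -4, -1, 5, -5/4, 19/20, -21/8, 3529/840, -429/64, …
ICs: h(0) = 2, h′(0) = -4, h′′(0) = -2.

f: a_k = 2, 2, -1, 1, -5/4, 7/4, -21/8, 33/8, -429/64, …
g: a_k = 0, -6, 0, 4, 0, -4/5, 0, 8/105, 0, …
f+g: L₀ = lclm(L_f,L_g), ord ≤ 1+2.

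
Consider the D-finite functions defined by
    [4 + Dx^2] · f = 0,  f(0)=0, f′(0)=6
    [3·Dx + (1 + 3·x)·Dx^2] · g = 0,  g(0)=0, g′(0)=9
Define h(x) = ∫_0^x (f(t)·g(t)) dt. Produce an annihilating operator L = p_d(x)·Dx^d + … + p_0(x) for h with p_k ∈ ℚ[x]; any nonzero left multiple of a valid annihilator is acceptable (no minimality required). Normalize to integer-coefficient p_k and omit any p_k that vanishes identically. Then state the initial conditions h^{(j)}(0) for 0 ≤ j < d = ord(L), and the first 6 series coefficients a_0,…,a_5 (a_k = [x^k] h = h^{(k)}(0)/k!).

L = (-1112 - 1248·x + 7344·x^2 + 27648·x^3 + 20736·x^4)·Dx + (-48 + 2160·x + 10368·x^2 + 10368·x^3)·Dx^2 + (-250 + 240·x + 4968·x^2 + 13824·x^3 + 10368·x^4)·Dx^3 + (-12 + 540·x + 2592·x^2 + 2592·x^3)·Dx^4 + (7 + 138·x + 783·x^2 + 1728·x^3 + 1296·x^4)·Dx^5  (order 5).
h: a_k = 0, 0, 0, 18, -81/4, 126/5, …
ICs: h(0) = 0, h′(0) = 0, h′′(0) = 0, h′′′(0) = 108, h′′′′(0) = -486.

f: a_k = 0, 6, 0, -4, 0, 4/5, …
g: a_k = 0, 9, -27/2, 27, -243/4, 729/5, …
f·g: L₀ = L_f ⊗_s L_g, ord ≤ 2·2.
∫: right-multiply L₀ by Dx.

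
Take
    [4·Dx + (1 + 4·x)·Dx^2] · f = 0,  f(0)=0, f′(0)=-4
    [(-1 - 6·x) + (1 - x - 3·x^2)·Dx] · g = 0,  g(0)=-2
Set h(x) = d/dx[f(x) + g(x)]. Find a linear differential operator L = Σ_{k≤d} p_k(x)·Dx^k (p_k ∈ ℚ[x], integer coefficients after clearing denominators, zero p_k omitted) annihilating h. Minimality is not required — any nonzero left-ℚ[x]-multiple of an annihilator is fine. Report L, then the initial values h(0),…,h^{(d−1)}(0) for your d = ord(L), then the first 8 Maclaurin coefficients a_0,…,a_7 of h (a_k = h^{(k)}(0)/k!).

f: a_k = 0, -4, 8, -64/3, 64, -1024/5, 2048/3, -16384/7, …
g: a_k = -2, -2, -8, -14, -38, -80, -194, -434, …
f+g: L₀ = lclm(L_f,L_g), ord ≤ 2+1.
h₀' ⇒ L via d/dx closure of L₀.
L = (-212 - 1072·x - 3144·x^2 - 2160·x^3 - 2592·x^4) + (-5 - 248·x - 1922·x^2 - 4308·x^3 - 4464·x^4 - 4320·x^5)·Dx + (6 + 53·x + 108·x^2 - 110·x^3 - 519·x^4 - 1044·x^5 - 864·x^6)·Dx^2  (order 2).
h: a_k = -6, 0, -106, 104, -1424, 2932, -19422, 57408, …
ICs: h(0) = -6, h′(0) = 0.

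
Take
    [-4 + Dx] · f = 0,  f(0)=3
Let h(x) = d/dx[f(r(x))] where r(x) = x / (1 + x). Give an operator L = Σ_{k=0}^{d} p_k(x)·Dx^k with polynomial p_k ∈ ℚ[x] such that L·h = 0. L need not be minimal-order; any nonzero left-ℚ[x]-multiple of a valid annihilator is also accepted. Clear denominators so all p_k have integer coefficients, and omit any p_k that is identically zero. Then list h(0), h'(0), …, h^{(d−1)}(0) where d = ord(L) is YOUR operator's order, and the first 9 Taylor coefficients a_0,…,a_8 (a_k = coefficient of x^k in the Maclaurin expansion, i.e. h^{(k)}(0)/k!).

L = (2 - 2·x) + (-1 - 2·x - x^2)·Dx  (order 1).
h: a_k = 12, 24, -12, -16, 28, -88/5, -68/15, 2528/105, -3316/105, …
ICs: h(0) = 12.

f: a_k = 3, 12, 24, 32, 32, 128/5, 256/15, 1024/105, 512/105, …
f∘r: x↦r, Dx↦Dx/r' in L_f ⇒ L₀.
h=h₀': d/dx-closure on L₀ ⇒ L.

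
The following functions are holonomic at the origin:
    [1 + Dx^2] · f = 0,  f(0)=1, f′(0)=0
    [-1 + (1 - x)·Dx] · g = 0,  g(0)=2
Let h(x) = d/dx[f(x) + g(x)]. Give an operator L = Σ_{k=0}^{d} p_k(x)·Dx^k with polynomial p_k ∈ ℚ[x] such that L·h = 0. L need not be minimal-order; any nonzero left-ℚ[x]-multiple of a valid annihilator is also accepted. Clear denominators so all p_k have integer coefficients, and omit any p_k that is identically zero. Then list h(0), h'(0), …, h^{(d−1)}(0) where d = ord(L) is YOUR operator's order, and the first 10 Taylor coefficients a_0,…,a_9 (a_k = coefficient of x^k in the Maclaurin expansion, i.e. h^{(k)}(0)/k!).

f: a_k = 1, 0, -1/2, 0, 1/24, 0, -1/720, 0, 1/40320, 0, …
g: a_k = 2, 2, 2, 2, 2, 2, 2, 2, 2, 2, …
Weyl lclm of L_f,L_g ⇒ L₀ (ord ≤ 3).
Derive L from L₀ (diff closure).
L = (26 - 4·x + 2·x^2) + (-7 + 9·x - 3·x^2 + x^3)·Dx + (26 - 4·x + 2·x^2)·Dx^2 + (-7 + 9·x - 3·x^2 + x^3)·Dx^3  (order 3).
h: a_k = 2, 3, 6, 49/6, 10, 1439/120, 14, 80641/5040, 18, 7257599/362880, …
ICs: h(0) = 2, h′(0) = 3, h′′(0) = 12.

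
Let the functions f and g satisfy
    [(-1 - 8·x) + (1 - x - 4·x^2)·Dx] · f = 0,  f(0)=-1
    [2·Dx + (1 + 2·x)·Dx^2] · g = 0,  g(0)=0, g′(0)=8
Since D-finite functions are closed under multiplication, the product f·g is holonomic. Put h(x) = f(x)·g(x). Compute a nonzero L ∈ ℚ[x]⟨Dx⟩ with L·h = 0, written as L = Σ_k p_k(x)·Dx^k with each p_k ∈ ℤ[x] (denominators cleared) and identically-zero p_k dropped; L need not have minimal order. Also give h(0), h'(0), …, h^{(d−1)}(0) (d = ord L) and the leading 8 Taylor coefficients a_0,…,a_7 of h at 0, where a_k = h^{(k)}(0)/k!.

f: a_k = -1, -1, -5, -9, -29, -65, -181, -441, …
g: a_k = 0, 8, -8, 32/3, -16, 128/5, -128/3, 512/7, …
h₀=f·g: eliminate ⇒ L₀, order ≤ 1·2.
L = (10 + 32·x) + (22·x + 40·x^2)·Dx + (-1 - x + 6·x^2 + 8·x^3)·Dx^2  (order 2).
h: a_k = 0, -8, 0, -128/3, -80/3, -3344/15, -4304/15, -26288/21, …
ICs: h(0) = 0, h′(0) = -8.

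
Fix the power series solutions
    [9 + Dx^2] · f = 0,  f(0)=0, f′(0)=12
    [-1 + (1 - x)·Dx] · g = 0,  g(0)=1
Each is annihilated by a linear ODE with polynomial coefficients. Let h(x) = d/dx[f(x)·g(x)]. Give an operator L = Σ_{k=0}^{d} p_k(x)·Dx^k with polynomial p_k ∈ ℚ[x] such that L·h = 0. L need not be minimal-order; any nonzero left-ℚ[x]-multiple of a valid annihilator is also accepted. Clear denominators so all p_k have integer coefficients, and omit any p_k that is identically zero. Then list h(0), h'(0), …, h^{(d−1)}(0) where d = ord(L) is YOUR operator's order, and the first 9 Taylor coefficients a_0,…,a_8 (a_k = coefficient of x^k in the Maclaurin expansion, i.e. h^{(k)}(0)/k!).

f: a_k = 0, 12, 0, -18, 0, 81/10, 0, -243/140, 0, …
g: a_k = 1, 1, 1, 1, 1, 1, 1, 1, 1, …
Product ⇒ symmetric product L₀, ord ≤ 2.
h=h₀': d/dx-closure on L₀ ⇒ L.
L = (7 - 18·x + 9·x^2) + (-2 + 2·x)·Dx + (1 - 2·x + x^2)·Dx^2  (order 2).
h: a_k = 12, 24, -18, -24, 21/2, 63/5, 51/20, 102/35, 837/160, …
ICs: h(0) = 12, h′(0) = 24.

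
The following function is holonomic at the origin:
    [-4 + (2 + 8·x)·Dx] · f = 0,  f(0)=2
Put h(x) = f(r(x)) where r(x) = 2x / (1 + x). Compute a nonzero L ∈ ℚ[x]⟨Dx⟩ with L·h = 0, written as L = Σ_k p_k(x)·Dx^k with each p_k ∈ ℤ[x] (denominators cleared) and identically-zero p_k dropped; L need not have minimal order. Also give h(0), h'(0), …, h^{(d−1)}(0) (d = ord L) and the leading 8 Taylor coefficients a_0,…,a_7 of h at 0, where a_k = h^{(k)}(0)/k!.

L = -4 + (1 + 10·x + 9·x^2)·Dx  (order 1).
h: a_k = 2, 8, -24, 104, -568, 3528, -23640, 166440, …
ICs: h(0) = 2.

f: a_k = 2, 4, -4, 8, -20, 56, -168, 528, …
Change of var in L_f (x↦r) gives L₀.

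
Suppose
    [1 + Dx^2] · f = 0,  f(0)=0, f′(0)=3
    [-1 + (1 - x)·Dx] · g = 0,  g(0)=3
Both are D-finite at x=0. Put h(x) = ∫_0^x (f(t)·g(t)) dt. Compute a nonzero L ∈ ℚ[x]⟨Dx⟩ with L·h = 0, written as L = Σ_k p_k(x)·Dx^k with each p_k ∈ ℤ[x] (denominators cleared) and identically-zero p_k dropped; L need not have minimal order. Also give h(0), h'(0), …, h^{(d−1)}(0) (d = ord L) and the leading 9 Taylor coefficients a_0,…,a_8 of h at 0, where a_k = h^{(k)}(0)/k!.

f: a_k = 0, 3, 0, -1/2, 0, 1/40, 0, -1/1680, 0, …
g: a_k = 3, 3, 3, 3, 3, 3, 3, 3, 3, …
h₀=f·g: eliminate ⇒ L₀, order ≤ 2·1.
h=∫h₀ ⇒ L = L₀·Dx.
L = (-1 + x)·Dx + 2·Dx^2 + (-1 + x)·Dx^3  (order 3).
h: a_k = 0, 0, 9/2, 3, 15/8, 3/2, 101/80, 303/280, 4241/4480, …
ICs: h(0) = 0, h′(0) = 0, h′′(0) = 9.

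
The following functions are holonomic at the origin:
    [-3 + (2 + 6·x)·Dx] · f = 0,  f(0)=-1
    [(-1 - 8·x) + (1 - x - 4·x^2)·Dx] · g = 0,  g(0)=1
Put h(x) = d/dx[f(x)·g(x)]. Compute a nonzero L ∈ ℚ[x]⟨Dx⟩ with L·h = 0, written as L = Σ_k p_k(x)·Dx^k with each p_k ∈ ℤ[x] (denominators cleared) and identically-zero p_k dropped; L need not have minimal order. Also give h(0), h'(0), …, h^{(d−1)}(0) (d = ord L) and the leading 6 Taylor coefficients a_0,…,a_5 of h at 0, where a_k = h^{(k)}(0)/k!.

f: a_k = -1, -3/2, 9/8, -27/16, 405/128, -1701/256, …
g: a_k = 1, 1, 5, 9, 29, 65, …
f·g: L₀ = L_f ⊗_s L_g, ord ≤ 1·1.
h₀' ⇒ L via d/dx closure of L₀.
L = (43 + 474·x + 1491·x^2 + 2280·x^3 + 2160·x^4) + (-10 - 58·x - 78·x^2 + 242·x^3 + 960·x^4 + 864·x^5)·Dx  (order 1).
h: a_k = -5/2, -43/4, -819/16, -4531/32, -141175/256, -727869/512, …
ICs: h(0) = -5/2.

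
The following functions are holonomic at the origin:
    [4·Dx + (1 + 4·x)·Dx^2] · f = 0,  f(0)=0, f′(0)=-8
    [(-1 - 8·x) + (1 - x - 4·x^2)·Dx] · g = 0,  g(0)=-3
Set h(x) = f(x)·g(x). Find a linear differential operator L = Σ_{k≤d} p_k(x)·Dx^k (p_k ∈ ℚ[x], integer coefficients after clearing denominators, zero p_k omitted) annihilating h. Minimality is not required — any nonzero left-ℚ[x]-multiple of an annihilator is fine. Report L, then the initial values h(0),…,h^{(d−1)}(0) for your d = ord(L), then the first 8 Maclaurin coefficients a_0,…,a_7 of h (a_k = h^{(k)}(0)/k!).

f: a_k = 0, -8, 16, -128/3, 128, -2048/5, 4096/3, -32768/7, …
g: a_k = -3, -3, -15, -27, -87, -195, -543, -1323, …
Sym-product of L_f,L_g gives L₀ (≤ ord 2).
L = (12 + 64·x) + (-2 + 28·x + 80·x^2)·Dx + (-1 - 3·x + 8·x^2 + 16·x^3)·Dx^2  (order 2).
h: a_k = 0, 24, -24, 200, -280, 8744/5, -17336/5, 123000/7, …
ICs: h(0) = 0, h′(0) = 24.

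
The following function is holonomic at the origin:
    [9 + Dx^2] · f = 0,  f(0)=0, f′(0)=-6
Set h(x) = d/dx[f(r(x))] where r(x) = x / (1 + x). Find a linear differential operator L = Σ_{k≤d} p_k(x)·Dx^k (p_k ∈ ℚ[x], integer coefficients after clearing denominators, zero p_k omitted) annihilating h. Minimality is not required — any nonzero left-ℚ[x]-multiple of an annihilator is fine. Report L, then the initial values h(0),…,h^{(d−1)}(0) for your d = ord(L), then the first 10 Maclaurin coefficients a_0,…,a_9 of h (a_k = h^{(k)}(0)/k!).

L = (15 + 12·x + 6·x^2) + (6 + 18·x + 18·x^2 + 6·x^3)·Dx + (1 + 4·x + 6·x^2 + 4·x^3 + x^4)·Dx^2  (order 2).
h: a_k = -6, 12, 9, -84, 879/4, -765/2, 19353/40, -1893/5, -268299/2240, 269643/224, …
ICs: h(0) = -6, h′(0) = 12.

f: a_k = 0, -6, 0, 9, 0, -81/20, 0, 243/280, 0, -243/2240, …
Substitute x→r, Dx→(1/r')Dx; clear ⇒ L₀.
Derive L from L₀ (diff closure).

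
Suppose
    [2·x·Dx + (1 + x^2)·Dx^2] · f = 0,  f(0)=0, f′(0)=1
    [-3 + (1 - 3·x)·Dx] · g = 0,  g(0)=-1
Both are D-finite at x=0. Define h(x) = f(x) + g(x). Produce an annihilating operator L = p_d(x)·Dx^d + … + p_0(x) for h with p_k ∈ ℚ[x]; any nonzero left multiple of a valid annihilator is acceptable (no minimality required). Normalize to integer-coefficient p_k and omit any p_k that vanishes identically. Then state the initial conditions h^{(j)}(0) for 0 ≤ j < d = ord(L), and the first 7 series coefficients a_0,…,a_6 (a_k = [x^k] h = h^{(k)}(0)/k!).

L = (6 - 72·x - 18·x^2)·Dx + (-28 + 6·x - 60·x^2 - 18·x^3)·Dx^2 + (3 - 8·x - 8·x^3 - 3·x^4)·Dx^3  (order 3).
h: a_k = -1, -2, -9, -82/3, -81, -1214/5, -729, …
ICs: h(0) = -1, h′(0) = -2, h′′(0) = -18.

f: a_k = 0, 1, 0, -1/3, 0, 1/5, 0, …
g: a_k = -1, -3, -9, -27, -81, -243, -729, …
Sum ⇒ L₀ = lclm(L_f,L_g) in ℚ(x)⟨Dx⟩.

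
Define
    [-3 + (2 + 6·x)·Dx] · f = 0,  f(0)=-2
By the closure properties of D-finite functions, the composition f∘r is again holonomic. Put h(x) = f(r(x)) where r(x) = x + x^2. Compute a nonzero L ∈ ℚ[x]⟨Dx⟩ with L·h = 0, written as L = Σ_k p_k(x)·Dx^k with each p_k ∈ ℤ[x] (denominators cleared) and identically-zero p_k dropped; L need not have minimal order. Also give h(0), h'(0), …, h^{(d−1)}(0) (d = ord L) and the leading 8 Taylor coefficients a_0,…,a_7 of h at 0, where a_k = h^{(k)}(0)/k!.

f: a_k = -2, -3, 9/4, -27/8, 405/64, -1701/128, 15309/512, -72171/1024, …
Change of var in L_f (x↦r) gives L₀.
L = (-3 - 6·x) + (2 + 6·x + 6·x^2)·Dx  (order 1).
h: a_k = -2, -3, -3/4, 9/8, -99/64, 243/128, -999/512, 1377/1024, …
ICs: h(0) = -2.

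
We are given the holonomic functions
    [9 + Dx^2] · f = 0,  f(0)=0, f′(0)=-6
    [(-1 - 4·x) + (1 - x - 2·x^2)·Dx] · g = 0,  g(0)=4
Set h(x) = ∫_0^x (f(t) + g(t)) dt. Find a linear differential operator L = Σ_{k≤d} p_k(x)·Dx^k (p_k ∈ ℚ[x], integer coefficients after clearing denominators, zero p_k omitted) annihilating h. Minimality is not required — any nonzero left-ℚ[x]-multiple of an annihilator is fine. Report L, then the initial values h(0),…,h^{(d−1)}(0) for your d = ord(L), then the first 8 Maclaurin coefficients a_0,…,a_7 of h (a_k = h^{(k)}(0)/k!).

f: a_k = 0, -6, 0, 9, 0, -81/20, 0, 243/280, …
g: a_k = 4, 4, 12, 20, 44, 84, 172, 340, …
h₀=f+g: left-lcm gives L₀, ord ≤ 3.
h=∫h₀ ⇒ L = L₀·Dx.
L = (-117 - 486·x - 135·x^2 - 360·x^3 - 540·x^4 - 432·x^5)·Dx + (45 - 63·x - 81·x^2 + 153·x^3 + 18·x^4 - 324·x^5 - 216·x^6)·Dx^2 + (-13 - 54·x - 15·x^2 - 40·x^3 - 60·x^4 - 48·x^5)·Dx^3 + (5 - 7·x - 9·x^2 + 17·x^3 + 2·x^4 - 36·x^5 - 24·x^6)·Dx^4  (order 4).
h: a_k = 0, 4, -1, 4, 29/4, 44/5, 533/40, 172/7, …
ICs: h(0) = 0, h′(0) = 4, h′′(0) = -2, h′′′(0) = 24.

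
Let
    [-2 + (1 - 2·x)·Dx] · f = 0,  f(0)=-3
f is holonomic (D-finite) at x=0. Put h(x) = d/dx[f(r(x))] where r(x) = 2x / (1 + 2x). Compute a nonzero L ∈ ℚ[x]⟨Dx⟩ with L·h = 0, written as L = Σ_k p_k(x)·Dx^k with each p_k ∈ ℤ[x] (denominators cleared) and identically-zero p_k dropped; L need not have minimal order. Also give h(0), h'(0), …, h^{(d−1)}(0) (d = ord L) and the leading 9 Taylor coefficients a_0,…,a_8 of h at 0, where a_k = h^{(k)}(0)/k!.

f: a_k = -3, -6, -12, -24, -48, -96, -192, -384, -768, …
Substitute x→r, Dx→(1/r')Dx; clear ⇒ L₀.
Derive L from L₀ (diff closure).
L = 4 + (-1 + 2·x)·Dx  (order 1).
h: a_k = -12, -48, -144, -384, -960, -2304, -5376, -12288, -27648, …
ICs: h(0) = -12.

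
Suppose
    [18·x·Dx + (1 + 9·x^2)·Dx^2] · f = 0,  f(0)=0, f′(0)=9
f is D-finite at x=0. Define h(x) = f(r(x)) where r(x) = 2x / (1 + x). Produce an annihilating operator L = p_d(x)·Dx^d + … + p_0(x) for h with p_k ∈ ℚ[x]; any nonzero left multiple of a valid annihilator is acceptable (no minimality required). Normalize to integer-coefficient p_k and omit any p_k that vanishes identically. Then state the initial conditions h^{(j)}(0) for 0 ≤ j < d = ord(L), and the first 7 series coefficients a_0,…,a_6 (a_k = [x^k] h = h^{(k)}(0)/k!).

f: a_k = 0, 9, 0, -27, 0, 729/5, 0, …
h₀=f(r): pull back L_f along r ⇒ L₀.
L = (2 + 74·x)·Dx + (1 + 2·x + 37·x^2)·Dx^2  (order 2).
h: a_k = 0, 18, -18, -198, 630, 16938/5, -21186, …
ICs: h(0) = 0, h′(0) = 18.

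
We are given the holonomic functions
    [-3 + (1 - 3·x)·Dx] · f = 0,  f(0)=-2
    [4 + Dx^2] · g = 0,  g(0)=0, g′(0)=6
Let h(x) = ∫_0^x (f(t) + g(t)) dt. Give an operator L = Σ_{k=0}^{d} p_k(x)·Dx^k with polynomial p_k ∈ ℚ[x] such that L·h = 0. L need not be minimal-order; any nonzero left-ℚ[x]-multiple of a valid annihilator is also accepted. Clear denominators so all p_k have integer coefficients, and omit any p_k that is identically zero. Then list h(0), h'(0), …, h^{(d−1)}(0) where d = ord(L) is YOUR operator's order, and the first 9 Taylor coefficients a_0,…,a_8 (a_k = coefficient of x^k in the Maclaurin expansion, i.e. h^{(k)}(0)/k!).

f: a_k = -2, -6, -18, -54, -162, -486, -1458, -4374, -13122, …
g: a_k = 0, 6, 0, -4, 0, 4/5, 0, -8/105, 0, …
h₀=f+g: left-lcm gives L₀, ord ≤ 3.
Integrate: L := L₀·Dx.
L = (348 - 144·x + 216·x^2)·Dx + (-44 + 180·x - 216·x^2 + 216·x^3)·Dx^2 + (87 - 36·x + 54·x^2)·Dx^3 + (-11 + 45·x - 54·x^2 + 54·x^3)·Dx^4  (order 4).
h: a_k = 0, -2, 0, -6, -29/2, -162/5, -1213/15, -1458/7, -229639/420, …
ICs: h(0) = 0, h′(0) = -2, h′′(0) = 0, h′′′(0) = -36.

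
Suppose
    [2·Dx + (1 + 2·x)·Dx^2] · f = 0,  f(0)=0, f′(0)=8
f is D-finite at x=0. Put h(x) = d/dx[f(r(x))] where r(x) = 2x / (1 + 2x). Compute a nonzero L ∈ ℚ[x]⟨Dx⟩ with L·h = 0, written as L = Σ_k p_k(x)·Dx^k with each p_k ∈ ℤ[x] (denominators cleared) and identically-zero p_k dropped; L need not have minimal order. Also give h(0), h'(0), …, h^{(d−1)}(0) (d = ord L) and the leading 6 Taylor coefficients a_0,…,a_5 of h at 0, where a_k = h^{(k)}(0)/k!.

L = (8 + 24·x) + (1 + 8·x + 12·x^2)·Dx  (order 1).
h: a_k = 16, -128, 832, -5120, 30976, -186368, …
ICs: h(0) = 16.

f: a_k = 0, 8, -8, 32/3, -16, 128/5, …
h₀=f(r): pull back L_f along r ⇒ L₀.
Differentiate: ansatz ord ≤ ord L₀ ⇒ L.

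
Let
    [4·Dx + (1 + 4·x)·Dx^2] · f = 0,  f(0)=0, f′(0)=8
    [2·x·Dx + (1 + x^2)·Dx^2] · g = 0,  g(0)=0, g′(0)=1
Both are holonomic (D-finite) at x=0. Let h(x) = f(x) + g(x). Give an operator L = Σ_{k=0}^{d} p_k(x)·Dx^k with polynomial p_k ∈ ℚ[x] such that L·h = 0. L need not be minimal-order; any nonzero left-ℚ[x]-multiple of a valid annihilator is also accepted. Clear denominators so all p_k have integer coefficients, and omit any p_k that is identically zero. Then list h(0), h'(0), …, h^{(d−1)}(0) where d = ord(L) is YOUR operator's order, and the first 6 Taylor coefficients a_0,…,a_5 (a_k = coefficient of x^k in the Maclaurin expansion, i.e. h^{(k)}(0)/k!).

L = (-4 - 48·x + 12·x^2 + 16·x^3)·Dx + (-17 - 8·x - 45·x^2 + 24·x^3 + 32·x^4)·Dx^2 + (-2 - 7·x + 4·x^2 + x^3 + 6·x^4 + 8·x^5)·Dx^3  (order 3).
h: a_k = 0, 9, -16, 127/3, -128, 2049/5, …
ICs: h(0) = 0, h′(0) = 9, h′′(0) = -32.

f: a_k = 0, 8, -16, 128/3, -128, 2048/5, …
g: a_k = 0, 1, 0, -1/3, 0, 1/5, …
Sum ⇒ L₀ = lclm(L_f,L_g) in ℚ(x)⟨Dx⟩.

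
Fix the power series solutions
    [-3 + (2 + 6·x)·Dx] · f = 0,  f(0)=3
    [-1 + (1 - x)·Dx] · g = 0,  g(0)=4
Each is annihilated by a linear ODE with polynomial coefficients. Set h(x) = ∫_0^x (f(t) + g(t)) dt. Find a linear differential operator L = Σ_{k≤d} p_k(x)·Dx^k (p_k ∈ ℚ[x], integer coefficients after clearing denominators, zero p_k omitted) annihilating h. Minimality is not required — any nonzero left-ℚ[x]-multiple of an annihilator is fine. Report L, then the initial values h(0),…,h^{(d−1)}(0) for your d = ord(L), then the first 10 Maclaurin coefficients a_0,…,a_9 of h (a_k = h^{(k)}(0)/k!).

f: a_k = 3, 9/2, -27/8, 81/16, -1215/128, 5103/256, -45927/1024, 216513/2048, -8444007/32768, 42220035/65536, …
g: a_k = 4, 4, 4, 4, 4, 4, 4, 4, 4, 4, …
f+g: L₀ = lclm(L_f,L_g), ord ≤ 1+1.
h=∫₀ˣh₀: take L = L₀·Dx.
L = (21 + 27·x)·Dx + (-17 - 30·x - 81·x^2)·Dx^2 + (-2 + 14·x + 42·x^2 - 54·x^3)·Dx^3  (order 3).
h: a_k = 0, 7, 17/4, 5/24, 145/64, -703/640, 6127/1536, -41831/7168, 224705/16384, -8312935/294912, …
ICs: h(0) = 0, h′(0) = 7, h′′(0) = 17/2.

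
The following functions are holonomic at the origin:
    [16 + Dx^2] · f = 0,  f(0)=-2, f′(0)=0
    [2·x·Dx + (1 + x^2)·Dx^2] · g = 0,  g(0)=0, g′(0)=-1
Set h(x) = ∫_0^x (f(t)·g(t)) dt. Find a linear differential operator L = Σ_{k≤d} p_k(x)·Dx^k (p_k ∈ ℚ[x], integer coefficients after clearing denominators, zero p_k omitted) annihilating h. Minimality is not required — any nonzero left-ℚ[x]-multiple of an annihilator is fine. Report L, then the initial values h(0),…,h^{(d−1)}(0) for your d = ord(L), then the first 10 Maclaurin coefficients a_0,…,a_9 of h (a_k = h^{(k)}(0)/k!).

f: a_k = -2, 0, 16, 0, -64/3, 0, 512/45, 0, -1024/315, 0, …
g: a_k = 0, -1, 0, 1/3, 0, -1/5, 0, 1/7, 0, -1/9, …
h₀=f·g: eliminate ⇒ L₀, order ≤ 2·2.
∫: right-multiply L₀ by Dx.
L = (5440 + 19136·x^2 + 25856·x^4 + 16384·x^6 + 4096·x^8)·Dx + (1152·x + 3200·x^3 + 3072·x^5 + 1024·x^7)·Dx^2 + (612 + 2252·x^2 + 3168·x^4 + 2048·x^6 + 512·x^8)·Dx^3 + (72·x + 200·x^3 + 192·x^5 + 64·x^7)·Dx^4 + (17 + 66·x^2 + 97·x^4 + 64·x^6 + 16·x^8)·Dx^5  (order 5).
h: a_k = 0, 0, 1, 0, -25/6, 0, 203/45, 0, -3461/1260, 0, …
ICs: h(0) = 0, h′(0) = 0, h′′(0) = 2, h′′′(0) = 0, h′′′′(0) = -100.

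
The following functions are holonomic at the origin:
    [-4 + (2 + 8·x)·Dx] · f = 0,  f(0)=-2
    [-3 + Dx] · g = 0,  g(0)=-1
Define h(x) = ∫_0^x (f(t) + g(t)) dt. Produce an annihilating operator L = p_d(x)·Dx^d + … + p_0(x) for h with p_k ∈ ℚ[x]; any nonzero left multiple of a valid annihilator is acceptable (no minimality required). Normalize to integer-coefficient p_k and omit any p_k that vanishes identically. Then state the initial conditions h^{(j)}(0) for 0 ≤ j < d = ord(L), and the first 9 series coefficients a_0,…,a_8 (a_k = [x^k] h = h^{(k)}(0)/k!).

L = (30 + 72·x)·Dx + (-13 - 72·x - 144·x^2)·Dx^2 + (1 + 16·x + 48·x^2)·Dx^3  (order 3).
h: a_k = 0, -3, -7/2, -1/6, -25/8, 133/40, -2321/240, 13359/560, -295923/4480, …
ICs: h(0) = 0, h′(0) = -3, h′′(0) = -7.

f: a_k = -2, -4, 4, -8, 20, -56, 168, -528, 1716, …
g: a_k = -1, -3, -9/2, -9/2, -27/8, -81/40, -81/80, -243/560, -729/4480, …
f+g: L₀ = lclm(L_f,L_g), ord ≤ 1+1.
Integrate: L := L₀·Dx.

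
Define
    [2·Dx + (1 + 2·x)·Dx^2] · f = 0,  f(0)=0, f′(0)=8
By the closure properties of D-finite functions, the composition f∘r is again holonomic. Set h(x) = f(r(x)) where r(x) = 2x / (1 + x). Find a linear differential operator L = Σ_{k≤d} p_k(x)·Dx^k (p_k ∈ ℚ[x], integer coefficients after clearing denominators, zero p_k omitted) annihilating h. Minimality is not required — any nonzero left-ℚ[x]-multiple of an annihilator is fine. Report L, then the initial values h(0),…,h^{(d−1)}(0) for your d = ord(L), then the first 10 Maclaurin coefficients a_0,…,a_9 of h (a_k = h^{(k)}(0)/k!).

f: a_k = 0, 8, -8, 32/3, -16, 128/5, -128/3, 512/7, -128, 2048/9, …
Substitute x→r, Dx→(1/r')Dx; clear ⇒ L₀.
L = (6 + 10·x)·Dx + (1 + 6·x + 5·x^2)·Dx^2  (order 2).
h: a_k = 0, 16, -48, 496/3, -624, 12496/5, -10416, 312496/7, -195312, 7812496/9, …
ICs: h(0) = 0, h′(0) = 16.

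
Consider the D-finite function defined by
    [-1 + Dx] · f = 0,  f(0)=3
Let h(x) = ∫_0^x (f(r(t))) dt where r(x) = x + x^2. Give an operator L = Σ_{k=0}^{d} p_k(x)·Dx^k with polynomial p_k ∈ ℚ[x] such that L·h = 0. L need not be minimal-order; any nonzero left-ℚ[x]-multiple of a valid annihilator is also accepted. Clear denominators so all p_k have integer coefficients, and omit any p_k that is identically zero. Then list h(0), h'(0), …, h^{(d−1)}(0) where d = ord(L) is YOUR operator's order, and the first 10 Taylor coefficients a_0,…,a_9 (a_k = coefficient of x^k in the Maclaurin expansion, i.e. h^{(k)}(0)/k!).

L = (-1 - 2·x)·Dx + Dx^2  (order 2).
h: a_k = 0, 3, 3/2, 3/2, 7/8, 5/8, 27/80, 331/1680, 1303/13440, 1979/40320, …
ICs: h(0) = 0, h′(0) = 3.

f: a_k = 3, 3, 3/2, 1/2, 1/8, 1/40, 1/240, 1/1680, 1/13440, 1/120960, …
Substitute x→r, Dx→(1/r')Dx; clear ⇒ L₀.
Integrate: L := L₀·Dx.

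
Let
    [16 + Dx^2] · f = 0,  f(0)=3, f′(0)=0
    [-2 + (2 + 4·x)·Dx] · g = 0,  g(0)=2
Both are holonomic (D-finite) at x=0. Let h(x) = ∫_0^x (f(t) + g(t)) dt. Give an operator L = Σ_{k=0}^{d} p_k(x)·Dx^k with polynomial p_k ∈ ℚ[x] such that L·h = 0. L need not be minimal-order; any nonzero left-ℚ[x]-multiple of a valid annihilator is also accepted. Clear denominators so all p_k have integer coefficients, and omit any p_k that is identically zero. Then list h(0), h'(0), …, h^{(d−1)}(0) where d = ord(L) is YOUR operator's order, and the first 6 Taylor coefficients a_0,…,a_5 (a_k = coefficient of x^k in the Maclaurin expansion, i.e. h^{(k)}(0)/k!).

L = (-304 - 1024·x - 1024·x^2)·Dx + (240 + 1504·x + 3072·x^2 + 2048·x^3)·Dx^2 + (-19 - 64·x - 64·x^2)·Dx^3 + (15 + 94·x + 192·x^2 + 128·x^3)·Dx^4  (order 4).
h: a_k = 0, 5, 1, -25/3, 1/4, 123/20, …
ICs: h(0) = 0, h′(0) = 5, h′′(0) = 2, h′′′(0) = -50.

f: a_k = 3, 0, -24, 0, 32, 0, …
g: a_k = 2, 2, -1, 1, -5/4, 7/4, …
f+g: L₀ = lclm(L_f,L_g), ord ≤ 2+1.
h=∫h₀ ⇒ L = L₀·Dx.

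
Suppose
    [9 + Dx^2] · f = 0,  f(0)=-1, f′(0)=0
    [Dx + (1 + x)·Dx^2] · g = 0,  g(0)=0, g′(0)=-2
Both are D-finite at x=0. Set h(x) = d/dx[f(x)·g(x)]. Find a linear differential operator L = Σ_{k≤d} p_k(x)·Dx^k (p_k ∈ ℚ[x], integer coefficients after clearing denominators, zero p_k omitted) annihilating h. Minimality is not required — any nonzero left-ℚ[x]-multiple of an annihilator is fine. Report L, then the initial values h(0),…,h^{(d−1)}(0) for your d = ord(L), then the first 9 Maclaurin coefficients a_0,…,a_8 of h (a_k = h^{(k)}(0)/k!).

L = (13743 + 107892·x + 319302·x^2 + 475308·x^3 + 381267·x^4 + 157464·x^5 + 26244·x^6) + (4104 + 24192·x + 53460·x^2 + 56700·x^3 + 29160·x^4 + 5832·x^5)·Dx + (4020 + 27828·x + 76770·x^2 + 109512·x^3 + 85698·x^4 + 34992·x^5 + 5832·x^6)·Dx^2 + (456 + 2688·x + 5940·x^2 + 6300·x^3 + 3240·x^4 + 648·x^5)·Dx^3 + (277 + 1760·x + 4588·x^2 + 6300·x^3 + 4815·x^4 + 1944·x^5 + 324·x^6)·Dx^4  (order 4).
h: a_k = 2, -2, -25, 16, 83/4, -35/4, -361/40, 23/5, -1271/2240, …
ICs: h(0) = 2, h′(0) = -2, h′′(0) = -50, h′′′(0) = 96.

f: a_k = -1, 0, 9/2, 0, -27/8, 0, 81/80, 0, -729/4480, …
g: a_k = 0, -2, 1, -2/3, 1/2, -2/5, 1/3, -2/7, 1/4, …
L₀ := L_f ⊗_s L_g (sym. prod.), ord ≤ 4.
h₀' ⇒ L via d/dx closure of L₀.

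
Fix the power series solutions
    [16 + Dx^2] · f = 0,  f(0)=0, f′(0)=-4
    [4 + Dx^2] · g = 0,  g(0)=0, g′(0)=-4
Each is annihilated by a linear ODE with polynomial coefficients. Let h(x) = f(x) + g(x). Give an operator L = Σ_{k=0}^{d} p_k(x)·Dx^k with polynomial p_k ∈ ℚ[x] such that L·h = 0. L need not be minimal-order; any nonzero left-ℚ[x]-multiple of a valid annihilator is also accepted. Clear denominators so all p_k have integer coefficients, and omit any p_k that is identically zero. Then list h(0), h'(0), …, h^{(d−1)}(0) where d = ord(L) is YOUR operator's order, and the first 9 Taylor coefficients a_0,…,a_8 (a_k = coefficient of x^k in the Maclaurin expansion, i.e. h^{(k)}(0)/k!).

L = 64 + 20·Dx^2 + Dx^4  (order 4).
h: a_k = 0, -8, 0, 40/3, 0, -136/15, 0, 208/63, 0, …
ICs: h(0) = 0, h′(0) = -8, h′′(0) = 0, h′′′(0) = 80.

f: a_k = 0, -4, 0, 32/3, 0, -128/15, 0, 1024/315, 0, …
g: a_k = 0, -4, 0, 8/3, 0, -8/15, 0, 16/315, 0, …
Weyl lclm of L_f,L_g ⇒ L₀ (ord ≤ 4).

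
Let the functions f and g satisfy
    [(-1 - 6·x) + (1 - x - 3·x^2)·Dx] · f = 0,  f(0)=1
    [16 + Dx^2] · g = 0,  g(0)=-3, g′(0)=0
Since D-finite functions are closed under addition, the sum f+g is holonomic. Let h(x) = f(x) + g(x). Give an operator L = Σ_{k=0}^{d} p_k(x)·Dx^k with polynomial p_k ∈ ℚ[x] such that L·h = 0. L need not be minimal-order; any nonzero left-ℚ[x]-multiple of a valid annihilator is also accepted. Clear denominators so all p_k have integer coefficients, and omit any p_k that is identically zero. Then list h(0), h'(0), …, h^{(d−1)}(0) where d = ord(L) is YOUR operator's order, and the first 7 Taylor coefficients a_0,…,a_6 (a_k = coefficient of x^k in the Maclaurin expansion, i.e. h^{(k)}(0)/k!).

f: a_k = 1, 1, 4, 7, 19, 40, 97, …
g: a_k = -3, 0, 24, 0, -32, 0, 256/15, …
h₀=f+g: left-lcm gives L₀, ord ≤ 3.
L = (464 + 2816·x + 416·x^2 + 2112·x^3 + 5760·x^4 + 6912·x^5) + (-192 + 304·x + 672·x^2 - 1312·x^3 - 1008·x^4 + 3456·x^5 + 3456·x^6)·Dx + (29 + 176·x + 26·x^2 + 132·x^3 + 360·x^4 + 432·x^5)·Dx^2 + (-12 + 19·x + 42·x^2 - 82·x^3 - 63·x^4 + 216·x^5 + 216·x^6)·Dx^3  (order 3).
h: a_k = -2, 1, 28, 7, -13, 40, 1711/15, …
ICs: h(0) = -2, h′(0) = 1, h′′(0) = 56.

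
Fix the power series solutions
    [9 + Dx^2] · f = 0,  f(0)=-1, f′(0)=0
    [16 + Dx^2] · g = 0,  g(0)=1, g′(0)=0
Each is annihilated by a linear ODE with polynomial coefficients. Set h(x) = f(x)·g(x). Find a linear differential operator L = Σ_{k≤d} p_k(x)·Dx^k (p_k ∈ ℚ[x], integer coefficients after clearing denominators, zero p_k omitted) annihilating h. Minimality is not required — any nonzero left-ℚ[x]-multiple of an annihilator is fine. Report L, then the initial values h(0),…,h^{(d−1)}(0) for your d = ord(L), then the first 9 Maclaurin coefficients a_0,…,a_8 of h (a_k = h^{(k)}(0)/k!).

f: a_k = -1, 0, 9/2, 0, -27/8, 0, 81/80, 0, -729/4480, …
g: a_k = 1, 0, -8, 0, 32/3, 0, -256/45, 0, 512/315, …
h₀=f·g: eliminate ⇒ L₀, order ≤ 2·2.
L = 49 + 50·Dx^2 + Dx^4  (order 4).
h: a_k = -1, 0, 25/2, 0, -1201/24, 0, 11765/144, 0, -2882401/40320, …
ICs: h(0) = -1, h′(0) = 0, h′′(0) = 25, h′′′(0) = 0.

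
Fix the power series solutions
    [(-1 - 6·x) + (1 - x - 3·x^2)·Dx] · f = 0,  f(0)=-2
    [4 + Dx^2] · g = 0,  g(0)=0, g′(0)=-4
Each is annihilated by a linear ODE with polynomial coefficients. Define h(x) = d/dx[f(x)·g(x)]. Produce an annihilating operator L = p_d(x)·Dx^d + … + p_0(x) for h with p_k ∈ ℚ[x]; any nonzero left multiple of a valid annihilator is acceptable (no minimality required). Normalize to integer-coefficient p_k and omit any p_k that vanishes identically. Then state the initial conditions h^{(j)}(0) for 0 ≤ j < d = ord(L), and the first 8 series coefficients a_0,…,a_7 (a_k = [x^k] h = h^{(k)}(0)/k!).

f: a_k = -2, -2, -8, -14, -38, -80, -194, -434, …
g: a_k = 0, -4, 0, 8/3, 0, -8/15, 0, 16/315, …
h₀=f·g: eliminate ⇒ L₀, order ≤ 1·2.
Derive L from L₀ (diff closure).
L = (10 - 16·x - 40·x^2 + 48·x^3 + 72·x^4) + (5 + 34·x + 36·x^2 + 72·x^3)·Dx + (-1 - x - x^2 + 12·x^3 + 18·x^4)·Dx^2  (order 2).
h: a_k = 8, 16, 80, 608/3, 1976/3, 8512/5, 213832/45, 771136/63, …
ICs: h(0) = 8, h′(0) = 16.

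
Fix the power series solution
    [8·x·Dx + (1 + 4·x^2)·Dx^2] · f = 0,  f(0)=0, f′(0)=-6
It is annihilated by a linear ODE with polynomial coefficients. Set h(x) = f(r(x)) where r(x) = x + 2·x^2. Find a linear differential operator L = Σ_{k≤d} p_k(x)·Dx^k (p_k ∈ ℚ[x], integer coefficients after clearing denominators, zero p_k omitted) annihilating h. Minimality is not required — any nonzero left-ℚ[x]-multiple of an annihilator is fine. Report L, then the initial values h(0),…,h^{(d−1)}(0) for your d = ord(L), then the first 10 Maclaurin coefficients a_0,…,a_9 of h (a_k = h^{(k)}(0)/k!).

f: a_k = 0, -6, 0, 8, 0, -96/5, 0, 384/7, 0, -512/3, …
f∘r: x↦r, Dx↦Dx/r' in L_f ⇒ L₀.
L = (-4 + 8·x + 64·x^2 + 192·x^3 + 192·x^4)·Dx + (1 + 4·x + 4·x^2 + 32·x^3 + 80·x^4 + 64·x^5)·Dx^2  (order 2).
h: a_k = 0, -6, -12, 8, 48, 384/5, -128, -4992/7, -768, 8704/3, …
ICs: h(0) = 0, h′(0) = -6.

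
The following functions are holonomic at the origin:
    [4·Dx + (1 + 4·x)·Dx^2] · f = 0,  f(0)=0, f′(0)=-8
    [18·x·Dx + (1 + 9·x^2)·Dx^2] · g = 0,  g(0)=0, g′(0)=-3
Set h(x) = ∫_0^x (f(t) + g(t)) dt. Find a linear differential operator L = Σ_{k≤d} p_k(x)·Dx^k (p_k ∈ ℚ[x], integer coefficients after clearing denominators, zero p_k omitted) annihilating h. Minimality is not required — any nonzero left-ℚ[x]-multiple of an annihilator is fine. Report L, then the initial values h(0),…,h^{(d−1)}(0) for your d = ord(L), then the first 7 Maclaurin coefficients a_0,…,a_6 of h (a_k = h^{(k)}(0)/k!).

L = (-36 - 432·x + 972·x^2 + 1296·x^3)·Dx^2 + (-25 - 72·x - 189·x^2 + 1944·x^3 + 2592·x^4)·Dx^3 + (-2 + x + 36·x^2 + 81·x^3 + 486·x^4 + 648·x^5)·Dx^4  (order 4).
h: a_k = 0, 0, -11/2, 16/3, -101/12, 128/5, -2291/30, …
ICs: h(0) = 0, h′(0) = 0, h′′(0) = -11, h′′′(0) = 32.

f: a_k = 0, -8, 16, -128/3, 128, -2048/5, 4096/3, …
g: a_k = 0, -3, 0, 9, 0, -243/5, 0, …
h₀=f+g: left-lcm gives L₀, ord ≤ 4.
h=∫₀ˣh₀: take L = L₀·Dx.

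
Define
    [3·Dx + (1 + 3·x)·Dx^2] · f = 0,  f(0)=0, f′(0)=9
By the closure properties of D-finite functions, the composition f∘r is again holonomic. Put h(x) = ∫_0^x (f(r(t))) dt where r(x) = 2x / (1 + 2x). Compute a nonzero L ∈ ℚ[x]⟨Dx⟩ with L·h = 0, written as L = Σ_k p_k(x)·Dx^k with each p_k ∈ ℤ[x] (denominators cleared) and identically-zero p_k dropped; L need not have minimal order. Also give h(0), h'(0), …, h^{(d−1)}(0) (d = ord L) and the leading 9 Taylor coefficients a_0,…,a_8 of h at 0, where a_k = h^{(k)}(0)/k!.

L = (10 + 32·x)·Dx^2 + (1 + 10·x + 16·x^2)·Dx^3  (order 3).
h: a_k = 0, 0, 9, -30, 126, -612, 16368/5, -18720, 786384/7, …
ICs: h(0) = 0, h′(0) = 0, h′′(0) = 18.

f: a_k = 0, 9, -27/2, 27, -243/4, 729/5, -729/2, 6561/7, -19683/8, …
f∘r: x↦r, Dx↦Dx/r' in L_f ⇒ L₀.
Integrate: L := L₀·Dx.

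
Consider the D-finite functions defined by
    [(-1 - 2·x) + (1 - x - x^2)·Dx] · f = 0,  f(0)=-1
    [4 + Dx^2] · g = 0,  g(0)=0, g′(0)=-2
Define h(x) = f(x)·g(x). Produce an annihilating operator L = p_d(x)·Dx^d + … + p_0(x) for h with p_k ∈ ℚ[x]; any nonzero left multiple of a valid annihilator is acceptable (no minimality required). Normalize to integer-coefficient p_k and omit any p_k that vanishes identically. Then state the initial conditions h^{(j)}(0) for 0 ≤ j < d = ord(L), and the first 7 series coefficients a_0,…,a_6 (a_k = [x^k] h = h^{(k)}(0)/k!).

f: a_k = -1, -1, -2, -3, -5, -8, -13, …
g: a_k = 0, -2, 0, 4/3, 0, -4/15, 0, …
Product ⇒ symmetric product L₀, ord ≤ 2.
L = (-2 + 4·x + 4·x^2) + (2 + 4·x)·Dx + (-1 + x + x^2)·Dx^2  (order 2).
h: a_k = 0, 2, 2, 8/3, 14/3, 38/5, 184/15, …
ICs: h(0) = 0, h′(0) = 2.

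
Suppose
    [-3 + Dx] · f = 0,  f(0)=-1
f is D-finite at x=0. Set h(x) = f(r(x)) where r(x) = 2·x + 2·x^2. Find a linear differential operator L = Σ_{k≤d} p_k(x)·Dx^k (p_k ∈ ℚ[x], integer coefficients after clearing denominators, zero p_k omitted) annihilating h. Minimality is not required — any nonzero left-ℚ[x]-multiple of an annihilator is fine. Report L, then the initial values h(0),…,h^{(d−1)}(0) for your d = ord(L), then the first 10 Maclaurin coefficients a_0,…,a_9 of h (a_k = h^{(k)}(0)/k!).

f: a_k = -1, -3, -9/2, -9/2, -27/8, -81/40, -81/80, -243/560, -729/4480, -243/4480, …
Substitute x→r, Dx→(1/r')Dx; clear ⇒ L₀.
L = (-6 - 12·x) + Dx  (order 1).
h: a_k = -1, -6, -24, -72, -180, -1944/5, -3744/5, -45792/35, -73656/35, -22032/7, …
ICs: h(0) = -1.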